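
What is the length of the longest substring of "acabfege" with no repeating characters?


Input: "acabfege"
Sliding window (track last position of each char):
  Position 0 ('a'): window [0,0] length 1 -- new best
  Position 1 ('c'): window [0,1] length 2 -- new best
  Position 2 ('a'): repeat (last at 0), move window start to 1
  Position 2 ('a'): window [1,2] length 2
  Position 3 ('b'): window [1,3] length 3 -- new best
  Position 4 ('f'): window [1,4] length 4 -- new best
  Position 5 ('e'): window [1,5] length 5 -- new best
  Position 6 ('g'): window [1,6] length 6 -- new best
  Position 7 ('e'): repeat (last at 5), move window start to 6
  Position 7 ('e'): window [6,7] length 2
Longest substring with no repeats: "cabfeg" with length 6

6


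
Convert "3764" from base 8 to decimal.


Input: "3764" in base 8
Positional expansion:
  Digit '3' (value 3) x 8^3 = 1536
  Digit '7' (value 7) x 8^2 = 448
  Digit '6' (value 6) x 8^1 = 48
  Digit '4' (value 4) x 8^0 = 4
Sum = 2036

2036


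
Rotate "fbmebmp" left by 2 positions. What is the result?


Input: "fbmebmp", rotate left by 2
First 2 characters: "fb"
Remaining characters: "mebmp"
Concatenate remaining + first: "mebmp" + "fb" = "mebmpfb"

mebmpfb


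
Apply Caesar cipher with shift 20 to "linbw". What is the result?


Caesar cipher: shift "linbw" by 20
  'l' (pos 11) + 20 = pos 5 = 'f'
  'i' (pos 8) + 20 = pos 2 = 'c'
  'n' (pos 13) + 20 = pos 7 = 'h'
  'b' (pos 1) + 20 = pos 21 = 'v'
  'w' (pos 22) + 20 = pos 16 = 'q'
Result: fchvq

fchvq


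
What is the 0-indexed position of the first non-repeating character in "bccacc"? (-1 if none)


Input: bccacc
Character frequencies:
  'a': 1
  'b': 1
  'c': 4
Scanning left to right for freq == 1:
  Position 0 ('b'): unique! => answer = 0

0


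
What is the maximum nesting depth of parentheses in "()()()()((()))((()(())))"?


Input: "()()()()((()))((()(())))"
Tracking depth:
  Position 0 '(': depth becomes 1
  Position 1 ')': depth becomes 0
  Position 2 '(': depth becomes 1
  Position 3 ')': depth becomes 0
  Position 4 '(': depth becomes 1
  Position 5 ')': depth becomes 0
  Position 6 '(': depth becomes 1
  Position 7 ')': depth becomes 0
  Position 8 '(': depth becomes 1
  Position 9 '(': depth becomes 2
  Position 10 '(': depth becomes 3
  Position 11 ')': depth becomes 2
  Position 12 ')': depth becomes 1
  Position 13 ')': depth becomes 0
  Position 14 '(': depth becomes 1
  Position 15 '(': depth becomes 2
  Position 16 '(': depth becomes 3
  Position 17 ')': depth becomes 2
  Position 18 '(': depth becomes 3
  Position 19 '(': depth becomes 4
  Position 20 ')': depth becomes 3
  Position 21 ')': depth becomes 2
  Position 22 ')': depth becomes 1
  Position 23 ')': depth becomes 0
Maximum depth reached: 4

4


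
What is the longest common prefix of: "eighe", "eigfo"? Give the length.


Words: eighe, eigfo
  Position 0: all 'e' => match
  Position 1: all 'i' => match
  Position 2: all 'g' => match
  Position 3: ('h', 'f') => mismatch, stop
LCP = "eig" (length 3)

3


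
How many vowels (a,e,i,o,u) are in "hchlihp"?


Input: hchlihp
Checking each character:
  'h' at position 0: consonant
  'c' at position 1: consonant
  'h' at position 2: consonant
  'l' at position 3: consonant
  'i' at position 4: vowel (running total: 1)
  'h' at position 5: consonant
  'p' at position 6: consonant
Total vowels: 1

1


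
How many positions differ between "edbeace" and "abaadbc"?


Comparing "edbeace" and "abaadbc" position by position:
  Position 0: 'e' vs 'a' => DIFFER
  Position 1: 'd' vs 'b' => DIFFER
  Position 2: 'b' vs 'a' => DIFFER
  Position 3: 'e' vs 'a' => DIFFER
  Position 4: 'a' vs 'd' => DIFFER
  Position 5: 'c' vs 'b' => DIFFER
  Position 6: 'e' vs 'c' => DIFFER
Positions that differ: 7

7


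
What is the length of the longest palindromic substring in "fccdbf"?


Input: "fccdbf"
Checking substrings for palindromes:
  [1:3] "cc" (len 2) => palindrome
Longest palindromic substring: "cc" with length 2

2


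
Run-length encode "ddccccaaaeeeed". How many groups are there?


Input: ddccccaaaeeeed
Scanning for consecutive runs:
  Group 1: 'd' x 2 (positions 0-1)
  Group 2: 'c' x 4 (positions 2-5)
  Group 3: 'a' x 3 (positions 6-8)
  Group 4: 'e' x 4 (positions 9-12)
  Group 5: 'd' x 1 (positions 13-13)
Total groups: 5

5


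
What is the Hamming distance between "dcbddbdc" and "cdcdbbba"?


Comparing "dcbddbdc" and "cdcdbbba" position by position:
  Position 0: 'd' vs 'c' => differ
  Position 1: 'c' vs 'd' => differ
  Position 2: 'b' vs 'c' => differ
  Position 3: 'd' vs 'd' => same
  Position 4: 'd' vs 'b' => differ
  Position 5: 'b' vs 'b' => same
  Position 6: 'd' vs 'b' => differ
  Position 7: 'c' vs 'a' => differ
Total differences (Hamming distance): 6

6


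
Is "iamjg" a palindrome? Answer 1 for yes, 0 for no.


Input: iamjg
Reversed: gjmai
  Compare pos 0 ('i') with pos 4 ('g'): MISMATCH
  Compare pos 1 ('a') with pos 3 ('j'): MISMATCH
Result: not a palindrome

0


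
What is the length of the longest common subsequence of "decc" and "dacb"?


LCS of "decc" and "dacb"
DP table:
           d    a    c    b
      0    0    0    0    0
  d   0    1    1    1    1
  e   0    1    1    1    1
  c   0    1    1    2    2
  c   0    1    1    2    2
LCS length = dp[4][4] = 2

2


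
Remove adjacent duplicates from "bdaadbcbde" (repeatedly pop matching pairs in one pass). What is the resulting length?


Input: bdaadbcbde
Stack-based adjacent duplicate removal:
  Read 'b': push. Stack: b
  Read 'd': push. Stack: bd
  Read 'a': push. Stack: bda
  Read 'a': matches stack top 'a' => pop. Stack: bd
  Read 'd': matches stack top 'd' => pop. Stack: b
  Read 'b': matches stack top 'b' => pop. Stack: (empty)
  Read 'c': push. Stack: c
  Read 'b': push. Stack: cb
  Read 'd': push. Stack: cbd
  Read 'e': push. Stack: cbde
Final stack: "cbde" (length 4)

4


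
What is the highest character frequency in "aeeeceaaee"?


Input: aeeeceaaee
Character counts:
  'a': 3
  'c': 1
  'e': 6
Maximum frequency: 6

6


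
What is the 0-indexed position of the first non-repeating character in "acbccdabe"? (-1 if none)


Input: acbccdabe
Character frequencies:
  'a': 2
  'b': 2
  'c': 3
  'd': 1
  'e': 1
Scanning left to right for freq == 1:
  Position 0 ('a'): freq=2, skip
  Position 1 ('c'): freq=3, skip
  Position 2 ('b'): freq=2, skip
  Position 3 ('c'): freq=3, skip
  Position 4 ('c'): freq=3, skip
  Position 5 ('d'): unique! => answer = 5

5


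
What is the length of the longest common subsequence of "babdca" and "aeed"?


LCS of "babdca" and "aeed"
DP table:
           a    e    e    d
      0    0    0    0    0
  b   0    0    0    0    0
  a   0    1    1    1    1
  b   0    1    1    1    1
  d   0    1    1    1    2
  c   0    1    1    1    2
  a   0    1    1    1    2
LCS length = dp[6][4] = 2

2


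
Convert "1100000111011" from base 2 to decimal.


Input: "1100000111011" in base 2
Positional expansion:
  Digit '1' (value 1) x 2^12 = 4096
  Digit '1' (value 1) x 2^11 = 2048
  Digit '0' (value 0) x 2^10 = 0
  Digit '0' (value 0) x 2^9 = 0
  Digit '0' (value 0) x 2^8 = 0
  Digit '0' (value 0) x 2^7 = 0
  Digit '0' (value 0) x 2^6 = 0
  Digit '1' (value 1) x 2^5 = 32
  Digit '1' (value 1) x 2^4 = 16
  Digit '1' (value 1) x 2^3 = 8
  Digit '0' (value 0) x 2^2 = 0
  Digit '1' (value 1) x 2^1 = 2
  Digit '1' (value 1) x 2^0 = 1
Sum = 6203

6203


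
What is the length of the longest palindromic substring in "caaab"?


Input: "caaab"
Checking substrings for palindromes:
  [1:4] "aaa" (len 3) => palindrome
  [1:3] "aa" (len 2) => palindrome
  [2:4] "aa" (len 2) => palindrome
Longest palindromic substring: "aaa" with length 3

3


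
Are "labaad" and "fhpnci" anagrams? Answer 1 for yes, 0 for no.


Strings: "labaad", "fhpnci"
Sorted first:  aaabdl
Sorted second: cfhinp
Differ at position 0: 'a' vs 'c' => not anagrams

0


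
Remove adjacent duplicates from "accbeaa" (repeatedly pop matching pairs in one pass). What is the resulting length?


Input: accbeaa
Stack-based adjacent duplicate removal:
  Read 'a': push. Stack: a
  Read 'c': push. Stack: ac
  Read 'c': matches stack top 'c' => pop. Stack: a
  Read 'b': push. Stack: ab
  Read 'e': push. Stack: abe
  Read 'a': push. Stack: abea
  Read 'a': matches stack top 'a' => pop. Stack: abe
Final stack: "abe" (length 3)

3


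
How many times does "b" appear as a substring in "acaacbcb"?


Searching for "b" in "acaacbcb"
Scanning each position:
  Position 0: "a" => no
  Position 1: "c" => no
  Position 2: "a" => no
  Position 3: "a" => no
  Position 4: "c" => no
  Position 5: "b" => MATCH
  Position 6: "c" => no
  Position 7: "b" => MATCH
Total occurrences: 2

2


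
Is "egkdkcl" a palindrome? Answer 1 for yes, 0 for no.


Input: egkdkcl
Reversed: lckdkge
  Compare pos 0 ('e') with pos 6 ('l'): MISMATCH
  Compare pos 1 ('g') with pos 5 ('c'): MISMATCH
  Compare pos 2 ('k') with pos 4 ('k'): match
Result: not a palindrome

0


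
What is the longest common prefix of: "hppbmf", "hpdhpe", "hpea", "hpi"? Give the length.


Words: hppbmf, hpdhpe, hpea, hpi
  Position 0: all 'h' => match
  Position 1: all 'p' => match
  Position 2: ('p', 'd', 'e', 'i') => mismatch, stop
LCP = "hp" (length 2)

2


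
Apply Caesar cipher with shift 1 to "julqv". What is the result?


Caesar cipher: shift "julqv" by 1
  'j' (pos 9) + 1 = pos 10 = 'k'
  'u' (pos 20) + 1 = pos 21 = 'v'
  'l' (pos 11) + 1 = pos 12 = 'm'
  'q' (pos 16) + 1 = pos 17 = 'r'
  'v' (pos 21) + 1 = pos 22 = 'w'
Result: kvmrw

kvmrw


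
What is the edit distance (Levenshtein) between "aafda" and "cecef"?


Computing edit distance: "aafda" -> "cecef"
DP table:
           c    e    c    e    f
      0    1    2    3    4    5
  a   1    1    2    3    4    5
  a   2    2    2    3    4    5
  f   3    3    3    3    4    4
  d   4    4    4    4    4    5
  a   5    5    5    5    5    5
Edit distance = dp[5][5] = 5

5


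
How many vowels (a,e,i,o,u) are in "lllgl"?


Input: lllgl
Checking each character:
  'l' at position 0: consonant
  'l' at position 1: consonant
  'l' at position 2: consonant
  'g' at position 3: consonant
  'l' at position 4: consonant
Total vowels: 0

0


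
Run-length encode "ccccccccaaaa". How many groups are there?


Input: ccccccccaaaa
Scanning for consecutive runs:
  Group 1: 'c' x 8 (positions 0-7)
  Group 2: 'a' x 4 (positions 8-11)
Total groups: 2

2


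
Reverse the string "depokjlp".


Input: depokjlp
Reading characters right to left:
  Position 7: 'p'
  Position 6: 'l'
  Position 5: 'j'
  Position 4: 'k'
  Position 3: 'o'
  Position 2: 'p'
  Position 1: 'e'
  Position 0: 'd'
Reversed: pljkoped

pljkoped


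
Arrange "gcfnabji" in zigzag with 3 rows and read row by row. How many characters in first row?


Zigzag "gcfnabji" into 3 rows:
Placing characters:
  'g' => row 0
  'c' => row 1
  'f' => row 2
  'n' => row 1
  'a' => row 0
  'b' => row 1
  'j' => row 2
  'i' => row 1
Rows:
  Row 0: "ga"
  Row 1: "cnbi"
  Row 2: "fj"
First row length: 2

2


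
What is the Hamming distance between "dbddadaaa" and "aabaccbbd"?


Comparing "dbddadaaa" and "aabaccbbd" position by position:
  Position 0: 'd' vs 'a' => differ
  Position 1: 'b' vs 'a' => differ
  Position 2: 'd' vs 'b' => differ
  Position 3: 'd' vs 'a' => differ
  Position 4: 'a' vs 'c' => differ
  Position 5: 'd' vs 'c' => differ
  Position 6: 'a' vs 'b' => differ
  Position 7: 'a' vs 'b' => differ
  Position 8: 'a' vs 'd' => differ
Total differences (Hamming distance): 9

9


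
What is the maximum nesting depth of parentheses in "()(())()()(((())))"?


Input: "()(())()()(((())))"
Tracking depth:
  Position 0 '(': depth becomes 1
  Position 1 ')': depth becomes 0
  Position 2 '(': depth becomes 1
  Position 3 '(': depth becomes 2
  Position 4 ')': depth becomes 1
  Position 5 ')': depth becomes 0
  Position 6 '(': depth becomes 1
  Position 7 ')': depth becomes 0
  Position 8 '(': depth becomes 1
  Position 9 ')': depth becomes 0
  Position 10 '(': depth becomes 1
  Position 11 '(': depth becomes 2
  Position 12 '(': depth becomes 3
  Position 13 '(': depth becomes 4
  Position 14 ')': depth becomes 3
  Position 15 ')': depth becomes 2
  Position 16 ')': depth becomes 1
  Position 17 ')': depth becomes 0
Maximum depth reached: 4

4


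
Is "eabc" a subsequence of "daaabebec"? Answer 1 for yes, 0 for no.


Check if "eabc" is a subsequence of "daaabebec"
Greedy scan:
  Position 0 ('d'): no match needed
  Position 1 ('a'): no match needed
  Position 2 ('a'): no match needed
  Position 3 ('a'): no match needed
  Position 4 ('b'): no match needed
  Position 5 ('e'): matches sub[0] = 'e'
  Position 6 ('b'): no match needed
  Position 7 ('e'): no match needed
  Position 8 ('c'): no match needed
Only matched 1/4 characters => not a subsequence

0


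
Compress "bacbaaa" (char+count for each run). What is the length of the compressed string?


Input: bacbaaa
Runs:
  'b' x 1 => "b1"
  'a' x 1 => "a1"
  'c' x 1 => "c1"
  'b' x 1 => "b1"
  'a' x 3 => "a3"
Compressed: "b1a1c1b1a3"
Compressed length: 10

10


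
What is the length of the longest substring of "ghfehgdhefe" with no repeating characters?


Input: "ghfehgdhefe"
Sliding window (track last position of each char):
  Position 0 ('g'): window [0,0] length 1 -- new best
  Position 1 ('h'): window [0,1] length 2 -- new best
  Position 2 ('f'): window [0,2] length 3 -- new best
  Position 3 ('e'): window [0,3] length 4 -- new best
  Position 4 ('h'): repeat (last at 1), move window start to 2
  Position 4 ('h'): window [2,4] length 3
  Position 5 ('g'): window [2,5] length 4
  Position 6 ('d'): window [2,6] length 5 -- new best
  Position 7 ('h'): repeat (last at 4), move window start to 5
  Position 7 ('h'): window [5,7] length 3
  Position 8 ('e'): window [5,8] length 4
  Position 9 ('f'): window [5,9] length 5
  Position 10 ('e'): repeat (last at 8), move window start to 9
  Position 10 ('e'): window [9,10] length 2
Longest substring with no repeats: "fehgd" with length 5

5


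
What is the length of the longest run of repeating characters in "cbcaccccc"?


Input: "cbcaccccc"
Scanning for longest run:
  Position 1 ('b'): new char, reset run to 1
  Position 2 ('c'): new char, reset run to 1
  Position 3 ('a'): new char, reset run to 1
  Position 4 ('c'): new char, reset run to 1
  Position 5 ('c'): continues run of 'c', length=2
  Position 6 ('c'): continues run of 'c', length=3
  Position 7 ('c'): continues run of 'c', length=4
  Position 8 ('c'): continues run of 'c', length=5
Longest run: 'c' with length 5

5


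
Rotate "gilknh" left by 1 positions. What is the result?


Input: "gilknh", rotate left by 1
First 1 characters: "g"
Remaining characters: "ilknh"
Concatenate remaining + first: "ilknh" + "g" = "ilknhg"

ilknhg


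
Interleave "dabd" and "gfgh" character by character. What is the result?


Interleaving "dabd" and "gfgh":
  Position 0: 'd' from first, 'g' from second => "dg"
  Position 1: 'a' from first, 'f' from second => "af"
  Position 2: 'b' from first, 'g' from second => "bg"
  Position 3: 'd' from first, 'h' from second => "dh"
Result: dgafbgdh

dgafbgdh


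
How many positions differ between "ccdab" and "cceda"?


Comparing "ccdab" and "cceda" position by position:
  Position 0: 'c' vs 'c' => same
  Position 1: 'c' vs 'c' => same
  Position 2: 'd' vs 'e' => DIFFER
  Position 3: 'a' vs 'd' => DIFFER
  Position 4: 'b' vs 'a' => DIFFER
Positions that differ: 3

3


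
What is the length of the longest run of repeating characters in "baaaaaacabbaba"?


Input: "baaaaaacabbaba"
Scanning for longest run:
  Position 1 ('a'): new char, reset run to 1
  Position 2 ('a'): continues run of 'a', length=2
  Position 3 ('a'): continues run of 'a', length=3
  Position 4 ('a'): continues run of 'a', length=4
  Position 5 ('a'): continues run of 'a', length=5
  Position 6 ('a'): continues run of 'a', length=6
  Position 7 ('c'): new char, reset run to 1
  Position 8 ('a'): new char, reset run to 1
  Position 9 ('b'): new char, reset run to 1
  Position 10 ('b'): continues run of 'b', length=2
  Position 11 ('a'): new char, reset run to 1
  Position 12 ('b'): new char, reset run to 1
  Position 13 ('a'): new char, reset run to 1
Longest run: 'a' with length 6

6


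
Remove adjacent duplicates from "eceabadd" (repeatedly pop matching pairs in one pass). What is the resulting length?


Input: eceabadd
Stack-based adjacent duplicate removal:
  Read 'e': push. Stack: e
  Read 'c': push. Stack: ec
  Read 'e': push. Stack: ece
  Read 'a': push. Stack: ecea
  Read 'b': push. Stack: eceab
  Read 'a': push. Stack: eceaba
  Read 'd': push. Stack: eceabad
  Read 'd': matches stack top 'd' => pop. Stack: eceaba
Final stack: "eceaba" (length 6)

6


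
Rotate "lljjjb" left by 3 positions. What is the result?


Input: "lljjjb", rotate left by 3
First 3 characters: "llj"
Remaining characters: "jjb"
Concatenate remaining + first: "jjb" + "llj" = "jjbllj"

jjbllj


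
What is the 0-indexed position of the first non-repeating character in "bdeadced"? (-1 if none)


Input: bdeadced
Character frequencies:
  'a': 1
  'b': 1
  'c': 1
  'd': 3
  'e': 2
Scanning left to right for freq == 1:
  Position 0 ('b'): unique! => answer = 0

0


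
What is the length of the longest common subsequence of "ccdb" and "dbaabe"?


LCS of "ccdb" and "dbaabe"
DP table:
           d    b    a    a    b    e
      0    0    0    0    0    0    0
  c   0    0    0    0    0    0    0
  c   0    0    0    0    0    0    0
  d   0    1    1    1    1    1    1
  b   0    1    2    2    2    2    2
LCS length = dp[4][6] = 2

2


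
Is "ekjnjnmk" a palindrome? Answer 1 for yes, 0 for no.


Input: ekjnjnmk
Reversed: kmnjnjke
  Compare pos 0 ('e') with pos 7 ('k'): MISMATCH
  Compare pos 1 ('k') with pos 6 ('m'): MISMATCH
  Compare pos 2 ('j') with pos 5 ('n'): MISMATCH
  Compare pos 3 ('n') with pos 4 ('j'): MISMATCH
Result: not a palindrome

0


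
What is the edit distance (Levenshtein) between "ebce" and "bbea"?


Computing edit distance: "ebce" -> "bbea"
DP table:
           b    b    e    a
      0    1    2    3    4
  e   1    1    2    2    3
  b   2    1    1    2    3
  c   3    2    2    2    3
  e   4    3    3    2    3
Edit distance = dp[4][4] = 3

3


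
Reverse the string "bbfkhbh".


Input: bbfkhbh
Reading characters right to left:
  Position 6: 'h'
  Position 5: 'b'
  Position 4: 'h'
  Position 3: 'k'
  Position 2: 'f'
  Position 1: 'b'
  Position 0: 'b'
Reversed: hbhkfbb

hbhkfbb


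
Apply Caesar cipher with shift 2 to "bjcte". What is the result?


Caesar cipher: shift "bjcte" by 2
  'b' (pos 1) + 2 = pos 3 = 'd'
  'j' (pos 9) + 2 = pos 11 = 'l'
  'c' (pos 2) + 2 = pos 4 = 'e'
  't' (pos 19) + 2 = pos 21 = 'v'
  'e' (pos 4) + 2 = pos 6 = 'g'
Result: dlevg

dlevg


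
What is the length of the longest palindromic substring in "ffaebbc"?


Input: "ffaebbc"
Checking substrings for palindromes:
  [0:2] "ff" (len 2) => palindrome
  [4:6] "bb" (len 2) => palindrome
Longest palindromic substring: "ff" with length 2

2


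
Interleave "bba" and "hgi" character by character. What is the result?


Interleaving "bba" and "hgi":
  Position 0: 'b' from first, 'h' from second => "bh"
  Position 1: 'b' from first, 'g' from second => "bg"
  Position 2: 'a' from first, 'i' from second => "ai"
Result: bhbgai

bhbgai


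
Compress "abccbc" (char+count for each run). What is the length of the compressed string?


Input: abccbc
Runs:
  'a' x 1 => "a1"
  'b' x 1 => "b1"
  'c' x 2 => "c2"
  'b' x 1 => "b1"
  'c' x 1 => "c1"
Compressed: "a1b1c2b1c1"
Compressed length: 10

10


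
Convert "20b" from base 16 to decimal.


Input: "20b" in base 16
Positional expansion:
  Digit '2' (value 2) x 16^2 = 512
  Digit '0' (value 0) x 16^1 = 0
  Digit 'b' (value 11) x 16^0 = 11
Sum = 523

523


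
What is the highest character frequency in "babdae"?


Input: babdae
Character counts:
  'a': 2
  'b': 2
  'd': 1
  'e': 1
Maximum frequency: 2

2


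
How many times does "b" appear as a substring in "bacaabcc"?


Searching for "b" in "bacaabcc"
Scanning each position:
  Position 0: "b" => MATCH
  Position 1: "a" => no
  Position 2: "c" => no
  Position 3: "a" => no
  Position 4: "a" => no
  Position 5: "b" => MATCH
  Position 6: "c" => no
  Position 7: "c" => no
Total occurrences: 2

2


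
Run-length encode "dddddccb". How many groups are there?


Input: dddddccb
Scanning for consecutive runs:
  Group 1: 'd' x 5 (positions 0-4)
  Group 2: 'c' x 2 (positions 5-6)
  Group 3: 'b' x 1 (positions 7-7)
Total groups: 3

3


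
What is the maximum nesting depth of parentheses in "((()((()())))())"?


Input: "((()((()())))())"
Tracking depth:
  Position 0 '(': depth becomes 1
  Position 1 '(': depth becomes 2
  Position 2 '(': depth becomes 3
  Position 3 ')': depth becomes 2
  Position 4 '(': depth becomes 3
  Position 5 '(': depth becomes 4
  Position 6 '(': depth becomes 5
  Position 7 ')': depth becomes 4
  Position 8 '(': depth becomes 5
  Position 9 ')': depth becomes 4
  Position 10 ')': depth becomes 3
  Position 11 ')': depth becomes 2
  Position 12 ')': depth becomes 1
  Position 13 '(': depth becomes 2
  Position 14 ')': depth becomes 1
  Position 15 ')': depth becomes 0
Maximum depth reached: 5

5


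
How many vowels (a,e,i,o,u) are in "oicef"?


Input: oicef
Checking each character:
  'o' at position 0: vowel (running total: 1)
  'i' at position 1: vowel (running total: 2)
  'c' at position 2: consonant
  'e' at position 3: vowel (running total: 3)
  'f' at position 4: consonant
Total vowels: 3

3


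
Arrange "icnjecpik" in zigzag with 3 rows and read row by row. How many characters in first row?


Zigzag "icnjecpik" into 3 rows:
Placing characters:
  'i' => row 0
  'c' => row 1
  'n' => row 2
  'j' => row 1
  'e' => row 0
  'c' => row 1
  'p' => row 2
  'i' => row 1
  'k' => row 0
Rows:
  Row 0: "iek"
  Row 1: "cjci"
  Row 2: "np"
First row length: 3

3


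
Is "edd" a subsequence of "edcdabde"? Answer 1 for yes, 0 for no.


Check if "edd" is a subsequence of "edcdabde"
Greedy scan:
  Position 0 ('e'): matches sub[0] = 'e'
  Position 1 ('d'): matches sub[1] = 'd'
  Position 2 ('c'): no match needed
  Position 3 ('d'): matches sub[2] = 'd'
  Position 4 ('a'): no match needed
  Position 5 ('b'): no match needed
  Position 6 ('d'): no match needed
  Position 7 ('e'): no match needed
All 3 characters matched => is a subsequence

1


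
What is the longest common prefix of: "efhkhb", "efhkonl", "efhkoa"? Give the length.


Words: efhkhb, efhkonl, efhkoa
  Position 0: all 'e' => match
  Position 1: all 'f' => match
  Position 2: all 'h' => match
  Position 3: all 'k' => match
  Position 4: ('h', 'o', 'o') => mismatch, stop
LCP = "efhk" (length 4)

4


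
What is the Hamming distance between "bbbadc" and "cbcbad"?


Comparing "bbbadc" and "cbcbad" position by position:
  Position 0: 'b' vs 'c' => differ
  Position 1: 'b' vs 'b' => same
  Position 2: 'b' vs 'c' => differ
  Position 3: 'a' vs 'b' => differ
  Position 4: 'd' vs 'a' => differ
  Position 5: 'c' vs 'd' => differ
Total differences (Hamming distance): 5

5


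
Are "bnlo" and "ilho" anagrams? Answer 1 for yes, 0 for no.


Strings: "bnlo", "ilho"
Sorted first:  blno
Sorted second: hilo
Differ at position 0: 'b' vs 'h' => not anagrams

0


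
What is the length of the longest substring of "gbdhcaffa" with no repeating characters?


Input: "gbdhcaffa"
Sliding window (track last position of each char):
  Position 0 ('g'): window [0,0] length 1 -- new best
  Position 1 ('b'): window [0,1] length 2 -- new best
  Position 2 ('d'): window [0,2] length 3 -- new best
  Position 3 ('h'): window [0,3] length 4 -- new best
  Position 4 ('c'): window [0,4] length 5 -- new best
  Position 5 ('a'): window [0,5] length 6 -- new best
  Position 6 ('f'): window [0,6] length 7 -- new best
  Position 7 ('f'): repeat (last at 6), move window start to 7
  Position 7 ('f'): window [7,7] length 1
  Position 8 ('a'): window [7,8] length 2
Longest substring with no repeats: "gbdhcaf" with length 7

7


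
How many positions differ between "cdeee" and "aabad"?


Comparing "cdeee" and "aabad" position by position:
  Position 0: 'c' vs 'a' => DIFFER
  Position 1: 'd' vs 'a' => DIFFER
  Position 2: 'e' vs 'b' => DIFFER
  Position 3: 'e' vs 'a' => DIFFER
  Position 4: 'e' vs 'd' => DIFFER
Positions that differ: 5

5


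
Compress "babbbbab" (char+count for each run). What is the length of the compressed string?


Input: babbbbab
Runs:
  'b' x 1 => "b1"
  'a' x 1 => "a1"
  'b' x 4 => "b4"
  'a' x 1 => "a1"
  'b' x 1 => "b1"
Compressed: "b1a1b4a1b1"
Compressed length: 10

10


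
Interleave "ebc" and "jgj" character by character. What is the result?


Interleaving "ebc" and "jgj":
  Position 0: 'e' from first, 'j' from second => "ej"
  Position 1: 'b' from first, 'g' from second => "bg"
  Position 2: 'c' from first, 'j' from second => "cj"
Result: ejbgcj

ejbgcj


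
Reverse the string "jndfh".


Input: jndfh
Reading characters right to left:
  Position 4: 'h'
  Position 3: 'f'
  Position 2: 'd'
  Position 1: 'n'
  Position 0: 'j'
Reversed: hfdnj

hfdnj


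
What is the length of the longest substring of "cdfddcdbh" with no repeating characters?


Input: "cdfddcdbh"
Sliding window (track last position of each char):
  Position 0 ('c'): window [0,0] length 1 -- new best
  Position 1 ('d'): window [0,1] length 2 -- new best
  Position 2 ('f'): window [0,2] length 3 -- new best
  Position 3 ('d'): repeat (last at 1), move window start to 2
  Position 3 ('d'): window [2,3] length 2
  Position 4 ('d'): repeat (last at 3), move window start to 4
  Position 4 ('d'): window [4,4] length 1
  Position 5 ('c'): window [4,5] length 2
  Position 6 ('d'): repeat (last at 4), move window start to 5
  Position 6 ('d'): window [5,6] length 2
  Position 7 ('b'): window [5,7] length 3
  Position 8 ('h'): window [5,8] length 4 -- new best
Longest substring with no repeats: "cdbh" with length 4

4


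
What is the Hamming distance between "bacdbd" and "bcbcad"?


Comparing "bacdbd" and "bcbcad" position by position:
  Position 0: 'b' vs 'b' => same
  Position 1: 'a' vs 'c' => differ
  Position 2: 'c' vs 'b' => differ
  Position 3: 'd' vs 'c' => differ
  Position 4: 'b' vs 'a' => differ
  Position 5: 'd' vs 'd' => same
Total differences (Hamming distance): 4

4


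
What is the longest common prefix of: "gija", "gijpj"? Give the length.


Words: gija, gijpj
  Position 0: all 'g' => match
  Position 1: all 'i' => match
  Position 2: all 'j' => match
  Position 3: ('a', 'p') => mismatch, stop
LCP = "gij" (length 3)

3


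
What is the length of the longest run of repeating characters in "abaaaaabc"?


Input: "abaaaaabc"
Scanning for longest run:
  Position 1 ('b'): new char, reset run to 1
  Position 2 ('a'): new char, reset run to 1
  Position 3 ('a'): continues run of 'a', length=2
  Position 4 ('a'): continues run of 'a', length=3
  Position 5 ('a'): continues run of 'a', length=4
  Position 6 ('a'): continues run of 'a', length=5
  Position 7 ('b'): new char, reset run to 1
  Position 8 ('c'): new char, reset run to 1
Longest run: 'a' with length 5

5


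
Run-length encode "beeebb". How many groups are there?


Input: beeebb
Scanning for consecutive runs:
  Group 1: 'b' x 1 (positions 0-0)
  Group 2: 'e' x 3 (positions 1-3)
  Group 3: 'b' x 2 (positions 4-5)
Total groups: 3

3


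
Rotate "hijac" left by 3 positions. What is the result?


Input: "hijac", rotate left by 3
First 3 characters: "hij"
Remaining characters: "ac"
Concatenate remaining + first: "ac" + "hij" = "achij"

achij


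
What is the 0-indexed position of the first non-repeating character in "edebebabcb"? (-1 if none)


Input: edebebabcb
Character frequencies:
  'a': 1
  'b': 4
  'c': 1
  'd': 1
  'e': 3
Scanning left to right for freq == 1:
  Position 0 ('e'): freq=3, skip
  Position 1 ('d'): unique! => answer = 1

1


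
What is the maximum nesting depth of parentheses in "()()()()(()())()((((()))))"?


Input: "()()()()(()())()((((()))))"
Tracking depth:
  Position 0 '(': depth becomes 1
  Position 1 ')': depth becomes 0
  Position 2 '(': depth becomes 1
  Position 3 ')': depth becomes 0
  Position 4 '(': depth becomes 1
  Position 5 ')': depth becomes 0
  Position 6 '(': depth becomes 1
  Position 7 ')': depth becomes 0
  Position 8 '(': depth becomes 1
  Position 9 '(': depth becomes 2
  Position 10 ')': depth becomes 1
  Position 11 '(': depth becomes 2
  Position 12 ')': depth becomes 1
  Position 13 ')': depth becomes 0
  Position 14 '(': depth becomes 1
  Position 15 ')': depth becomes 0
  Position 16 '(': depth becomes 1
  Position 17 '(': depth becomes 2
  Position 18 '(': depth becomes 3
  Position 19 '(': depth becomes 4
  Position 20 '(': depth becomes 5
  Position 21 ')': depth becomes 4
  Position 22 ')': depth becomes 3
  Position 23 ')': depth becomes 2
  Position 24 ')': depth becomes 1
  Position 25 ')': depth becomes 0
Maximum depth reached: 5

5


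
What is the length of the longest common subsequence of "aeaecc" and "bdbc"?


LCS of "aeaecc" and "bdbc"
DP table:
           b    d    b    c
      0    0    0    0    0
  a   0    0    0    0    0
  e   0    0    0    0    0
  a   0    0    0    0    0
  e   0    0    0    0    0
  c   0    0    0    0    1
  c   0    0    0    0    1
LCS length = dp[6][4] = 1

1


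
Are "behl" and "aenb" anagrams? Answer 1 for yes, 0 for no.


Strings: "behl", "aenb"
Sorted first:  behl
Sorted second: aben
Differ at position 0: 'b' vs 'a' => not anagrams

0


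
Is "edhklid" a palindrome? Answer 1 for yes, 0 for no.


Input: edhklid
Reversed: dilkhde
  Compare pos 0 ('e') with pos 6 ('d'): MISMATCH
  Compare pos 1 ('d') with pos 5 ('i'): MISMATCH
  Compare pos 2 ('h') with pos 4 ('l'): MISMATCH
Result: not a palindrome

0


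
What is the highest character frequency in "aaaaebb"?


Input: aaaaebb
Character counts:
  'a': 4
  'b': 2
  'e': 1
Maximum frequency: 4

4


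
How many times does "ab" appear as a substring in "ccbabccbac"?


Searching for "ab" in "ccbabccbac"
Scanning each position:
  Position 0: "cc" => no
  Position 1: "cb" => no
  Position 2: "ba" => no
  Position 3: "ab" => MATCH
  Position 4: "bc" => no
  Position 5: "cc" => no
  Position 6: "cb" => no
  Position 7: "ba" => no
  Position 8: "ac" => no
Total occurrences: 1

1


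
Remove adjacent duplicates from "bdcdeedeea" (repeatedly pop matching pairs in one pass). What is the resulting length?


Input: bdcdeedeea
Stack-based adjacent duplicate removal:
  Read 'b': push. Stack: b
  Read 'd': push. Stack: bd
  Read 'c': push. Stack: bdc
  Read 'd': push. Stack: bdcd
  Read 'e': push. Stack: bdcde
  Read 'e': matches stack top 'e' => pop. Stack: bdcd
  Read 'd': matches stack top 'd' => pop. Stack: bdc
  Read 'e': push. Stack: bdce
  Read 'e': matches stack top 'e' => pop. Stack: bdc
  Read 'a': push. Stack: bdca
Final stack: "bdca" (length 4)

4


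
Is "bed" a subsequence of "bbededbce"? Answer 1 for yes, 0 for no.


Check if "bed" is a subsequence of "bbededbce"
Greedy scan:
  Position 0 ('b'): matches sub[0] = 'b'
  Position 1 ('b'): no match needed
  Position 2 ('e'): matches sub[1] = 'e'
  Position 3 ('d'): matches sub[2] = 'd'
  Position 4 ('e'): no match needed
  Position 5 ('d'): no match needed
  Position 6 ('b'): no match needed
  Position 7 ('c'): no match needed
  Position 8 ('e'): no match needed
All 3 characters matched => is a subsequence

1


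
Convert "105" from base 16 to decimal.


Input: "105" in base 16
Positional expansion:
  Digit '1' (value 1) x 16^2 = 256
  Digit '0' (value 0) x 16^1 = 0
  Digit '5' (value 5) x 16^0 = 5
Sum = 261

261


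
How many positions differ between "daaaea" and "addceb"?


Comparing "daaaea" and "addceb" position by position:
  Position 0: 'd' vs 'a' => DIFFER
  Position 1: 'a' vs 'd' => DIFFER
  Position 2: 'a' vs 'd' => DIFFER
  Position 3: 'a' vs 'c' => DIFFER
  Position 4: 'e' vs 'e' => same
  Position 5: 'a' vs 'b' => DIFFER
Positions that differ: 5

5


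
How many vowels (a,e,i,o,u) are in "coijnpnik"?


Input: coijnpnik
Checking each character:
  'c' at position 0: consonant
  'o' at position 1: vowel (running total: 1)
  'i' at position 2: vowel (running total: 2)
  'j' at position 3: consonant
  'n' at position 4: consonant
  'p' at position 5: consonant
  'n' at position 6: consonant
  'i' at position 7: vowel (running total: 3)
  'k' at position 8: consonant
Total vowels: 3

3


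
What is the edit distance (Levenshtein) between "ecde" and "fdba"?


Computing edit distance: "ecde" -> "fdba"
DP table:
           f    d    b    a
      0    1    2    3    4
  e   1    1    2    3    4
  c   2    2    2    3    4
  d   3    3    2    3    4
  e   4    4    3    3    4
Edit distance = dp[4][4] = 4

4


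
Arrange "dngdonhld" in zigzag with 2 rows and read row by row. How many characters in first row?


Zigzag "dngdonhld" into 2 rows:
Placing characters:
  'd' => row 0
  'n' => row 1
  'g' => row 0
  'd' => row 1
  'o' => row 0
  'n' => row 1
  'h' => row 0
  'l' => row 1
  'd' => row 0
Rows:
  Row 0: "dgohd"
  Row 1: "ndnl"
First row length: 5

5


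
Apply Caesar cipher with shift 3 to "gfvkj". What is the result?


Caesar cipher: shift "gfvkj" by 3
  'g' (pos 6) + 3 = pos 9 = 'j'
  'f' (pos 5) + 3 = pos 8 = 'i'
  'v' (pos 21) + 3 = pos 24 = 'y'
  'k' (pos 10) + 3 = pos 13 = 'n'
  'j' (pos 9) + 3 = pos 12 = 'm'
Result: jiynm

jiynm


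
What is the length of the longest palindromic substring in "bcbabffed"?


Input: "bcbabffed"
Checking substrings for palindromes:
  [0:3] "bcb" (len 3) => palindrome
  [2:5] "bab" (len 3) => palindrome
  [5:7] "ff" (len 2) => palindrome
Longest palindromic substring: "bcb" with length 3

3


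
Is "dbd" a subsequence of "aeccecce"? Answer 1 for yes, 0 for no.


Check if "dbd" is a subsequence of "aeccecce"
Greedy scan:
  Position 0 ('a'): no match needed
  Position 1 ('e'): no match needed
  Position 2 ('c'): no match needed
  Position 3 ('c'): no match needed
  Position 4 ('e'): no match needed
  Position 5 ('c'): no match needed
  Position 6 ('c'): no match needed
  Position 7 ('e'): no match needed
Only matched 0/3 characters => not a subsequence

0


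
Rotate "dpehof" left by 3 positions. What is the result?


Input: "dpehof", rotate left by 3
First 3 characters: "dpe"
Remaining characters: "hof"
Concatenate remaining + first: "hof" + "dpe" = "hofdpe"

hofdpe


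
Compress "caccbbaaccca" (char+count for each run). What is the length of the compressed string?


Input: caccbbaaccca
Runs:
  'c' x 1 => "c1"
  'a' x 1 => "a1"
  'c' x 2 => "c2"
  'b' x 2 => "b2"
  'a' x 2 => "a2"
  'c' x 3 => "c3"
  'a' x 1 => "a1"
Compressed: "c1a1c2b2a2c3a1"
Compressed length: 14

14


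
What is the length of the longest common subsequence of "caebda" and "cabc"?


LCS of "caebda" and "cabc"
DP table:
           c    a    b    c
      0    0    0    0    0
  c   0    1    1    1    1
  a   0    1    2    2    2
  e   0    1    2    2    2
  b   0    1    2    3    3
  d   0    1    2    3    3
  a   0    1    2    3    3
LCS length = dp[6][4] = 3

3


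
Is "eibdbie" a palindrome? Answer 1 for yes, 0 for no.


Input: eibdbie
Reversed: eibdbie
  Compare pos 0 ('e') with pos 6 ('e'): match
  Compare pos 1 ('i') with pos 5 ('i'): match
  Compare pos 2 ('b') with pos 4 ('b'): match
Result: palindrome

1


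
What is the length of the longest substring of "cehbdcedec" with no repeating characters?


Input: "cehbdcedec"
Sliding window (track last position of each char):
  Position 0 ('c'): window [0,0] length 1 -- new best
  Position 1 ('e'): window [0,1] length 2 -- new best
  Position 2 ('h'): window [0,2] length 3 -- new best
  Position 3 ('b'): window [0,3] length 4 -- new best
  Position 4 ('d'): window [0,4] length 5 -- new best
  Position 5 ('c'): repeat (last at 0), move window start to 1
  Position 5 ('c'): window [1,5] length 5
  Position 6 ('e'): repeat (last at 1), move window start to 2
  Position 6 ('e'): window [2,6] length 5
  Position 7 ('d'): repeat (last at 4), move window start to 5
  Position 7 ('d'): window [5,7] length 3
  Position 8 ('e'): repeat (last at 6), move window start to 7
  Position 8 ('e'): window [7,8] length 2
  Position 9 ('c'): window [7,9] length 3
Longest substring with no repeats: "cehbd" with length 5

5


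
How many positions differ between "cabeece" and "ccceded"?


Comparing "cabeece" and "ccceded" position by position:
  Position 0: 'c' vs 'c' => same
  Position 1: 'a' vs 'c' => DIFFER
  Position 2: 'b' vs 'c' => DIFFER
  Position 3: 'e' vs 'e' => same
  Position 4: 'e' vs 'd' => DIFFER
  Position 5: 'c' vs 'e' => DIFFER
  Position 6: 'e' vs 'd' => DIFFER
Positions that differ: 5

5


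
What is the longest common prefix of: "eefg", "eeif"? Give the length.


Words: eefg, eeif
  Position 0: all 'e' => match
  Position 1: all 'e' => match
  Position 2: ('f', 'i') => mismatch, stop
LCP = "ee" (length 2)

2


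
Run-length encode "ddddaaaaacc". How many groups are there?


Input: ddddaaaaacc
Scanning for consecutive runs:
  Group 1: 'd' x 4 (positions 0-3)
  Group 2: 'a' x 5 (positions 4-8)
  Group 3: 'c' x 2 (positions 9-10)
Total groups: 3

3


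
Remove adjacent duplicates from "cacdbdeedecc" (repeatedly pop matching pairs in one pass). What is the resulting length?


Input: cacdbdeedecc
Stack-based adjacent duplicate removal:
  Read 'c': push. Stack: c
  Read 'a': push. Stack: ca
  Read 'c': push. Stack: cac
  Read 'd': push. Stack: cacd
  Read 'b': push. Stack: cacdb
  Read 'd': push. Stack: cacdbd
  Read 'e': push. Stack: cacdbde
  Read 'e': matches stack top 'e' => pop. Stack: cacdbd
  Read 'd': matches stack top 'd' => pop. Stack: cacdb
  Read 'e': push. Stack: cacdbe
  Read 'c': push. Stack: cacdbec
  Read 'c': matches stack top 'c' => pop. Stack: cacdbe
Final stack: "cacdbe" (length 6)

6


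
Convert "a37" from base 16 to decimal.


Input: "a37" in base 16
Positional expansion:
  Digit 'a' (value 10) x 16^2 = 2560
  Digit '3' (value 3) x 16^1 = 48
  Digit '7' (value 7) x 16^0 = 7
Sum = 2615

2615


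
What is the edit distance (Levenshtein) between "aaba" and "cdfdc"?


Computing edit distance: "aaba" -> "cdfdc"
DP table:
           c    d    f    d    c
      0    1    2    3    4    5
  a   1    1    2    3    4    5
  a   2    2    2    3    4    5
  b   3    3    3    3    4    5
  a   4    4    4    4    4    5
Edit distance = dp[4][5] = 5

5


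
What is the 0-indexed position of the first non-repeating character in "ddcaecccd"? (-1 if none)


Input: ddcaecccd
Character frequencies:
  'a': 1
  'c': 4
  'd': 3
  'e': 1
Scanning left to right for freq == 1:
  Position 0 ('d'): freq=3, skip
  Position 1 ('d'): freq=3, skip
  Position 2 ('c'): freq=4, skip
  Position 3 ('a'): unique! => answer = 3

3


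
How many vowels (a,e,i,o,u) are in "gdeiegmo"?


Input: gdeiegmo
Checking each character:
  'g' at position 0: consonant
  'd' at position 1: consonant
  'e' at position 2: vowel (running total: 1)
  'i' at position 3: vowel (running total: 2)
  'e' at position 4: vowel (running total: 3)
  'g' at position 5: consonant
  'm' at position 6: consonant
  'o' at position 7: vowel (running total: 4)
Total vowels: 4

4


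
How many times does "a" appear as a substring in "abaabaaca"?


Searching for "a" in "abaabaaca"
Scanning each position:
  Position 0: "a" => MATCH
  Position 1: "b" => no
  Position 2: "a" => MATCH
  Position 3: "a" => MATCH
  Position 4: "b" => no
  Position 5: "a" => MATCH
  Position 6: "a" => MATCH
  Position 7: "c" => no
  Position 8: "a" => MATCH
Total occurrences: 6

6


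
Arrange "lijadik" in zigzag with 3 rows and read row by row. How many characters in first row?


Zigzag "lijadik" into 3 rows:
Placing characters:
  'l' => row 0
  'i' => row 1
  'j' => row 2
  'a' => row 1
  'd' => row 0
  'i' => row 1
  'k' => row 2
Rows:
  Row 0: "ld"
  Row 1: "iai"
  Row 2: "jk"
First row length: 2

2
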